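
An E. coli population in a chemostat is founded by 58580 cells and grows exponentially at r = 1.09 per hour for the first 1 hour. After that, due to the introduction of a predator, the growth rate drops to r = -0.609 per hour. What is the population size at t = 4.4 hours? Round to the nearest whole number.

Phase 1: N(1) = 58580·e^(1.09×1) = 58580·e^1.09 = 174233.
Phase 2 runs for 4.4 − 1 = 3.4 hours at r = -0.609.
N(4.4) = 174233·e^(-0.609×3.4) = 174233·e^-2.071 = 21972.5.

21973 cells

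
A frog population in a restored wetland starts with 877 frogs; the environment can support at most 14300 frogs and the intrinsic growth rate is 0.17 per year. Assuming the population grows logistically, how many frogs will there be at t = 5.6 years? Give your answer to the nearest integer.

2070 frogs

A = (K − N₀)/N₀ = (14300 − 877)/877 = 15.306.
N(t) = K/(1 + A·e^(−rt)) = 14300/(1 + 15.306×e^(−0.17×5.6)).
e^(−0.952) = 0.38597; denominator = 1 + 15.306×0.38597 = 6.9075.
N = 14300/6.9075 = 2070.22.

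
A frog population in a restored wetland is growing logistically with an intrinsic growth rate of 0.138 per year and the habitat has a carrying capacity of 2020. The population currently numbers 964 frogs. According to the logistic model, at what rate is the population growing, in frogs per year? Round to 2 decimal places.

dN/dt = rN(1 − N/K) = 0.138 × 964 × (1 − 964/2020).
1 − 964/2020 = 0.52277; dN/dt = 0.138 × 964 × 0.52277 = 69.545.

69.55 frogs per year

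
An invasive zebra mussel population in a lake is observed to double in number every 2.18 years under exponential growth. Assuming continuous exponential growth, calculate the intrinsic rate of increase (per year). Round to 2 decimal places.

r = ln(2)/t_d = 0.6931/2.18 = 0.31796.

0.32 per year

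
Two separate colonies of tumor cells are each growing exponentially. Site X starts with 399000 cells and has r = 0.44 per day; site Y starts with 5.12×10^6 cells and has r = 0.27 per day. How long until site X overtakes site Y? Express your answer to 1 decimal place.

Set 399000·e^(0.44t) = 5.12×10^6·e^(0.27t).
e^((0.44 − 0.27)t) = 5.12×10^6/399000 → e^(0.17·t) = 12.832.
0.17·t = ln(12.832) = 2.5519, so t = 2.5519/0.17 = 15.011.

15.0 days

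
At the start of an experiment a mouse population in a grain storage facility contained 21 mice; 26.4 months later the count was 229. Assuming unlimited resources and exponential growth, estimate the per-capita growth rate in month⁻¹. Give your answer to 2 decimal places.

From N(t) = N₀·e^(rt): e^(r·26.4) = 229/21 = 10.905.
r·26.4 = ln(10.905) = 2.3892, so r = 2.3892/26.4 = 0.0905.

0.09 per month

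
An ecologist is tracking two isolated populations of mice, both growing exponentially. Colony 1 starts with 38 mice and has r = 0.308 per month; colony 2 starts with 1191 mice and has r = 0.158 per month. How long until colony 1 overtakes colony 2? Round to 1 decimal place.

Set 38·e^(0.308t) = 1191·e^(0.158t).
e^((0.308 − 0.158)t) = 1191/38 → e^(0.15·t) = 31.342.
0.15·t = ln(31.342) = 3.445, so t = 3.445/0.15 = 22.966.

23.0 months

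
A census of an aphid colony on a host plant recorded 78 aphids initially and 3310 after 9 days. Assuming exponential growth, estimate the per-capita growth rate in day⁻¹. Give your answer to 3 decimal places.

From N(t) = N₀·e^(rt): e^(r·9) = 3310/78 = 42.436.
r·9 = ln(42.436) = 3.748, so r = 3.748/9 = 0.41644.

0.416 per day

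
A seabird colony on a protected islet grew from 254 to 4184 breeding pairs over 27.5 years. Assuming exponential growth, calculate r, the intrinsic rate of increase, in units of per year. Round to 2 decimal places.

0.10 per year

From N(t) = N₀·e^(rt): e^(r·27.5) = 4184/254 = 16.472.
r·27.5 = ln(16.472) = 2.8017, so r = 2.8017/27.5 = 0.10188.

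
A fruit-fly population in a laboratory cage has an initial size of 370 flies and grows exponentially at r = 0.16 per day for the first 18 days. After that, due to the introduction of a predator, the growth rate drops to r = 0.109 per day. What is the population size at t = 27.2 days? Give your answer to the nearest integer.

17967 flies

Phase 1: N(18) = 370·e^(0.16×18) = 370·e^2.88 = 6591.28.
Phase 2 runs for 27.2 − 18 = 9.2 days at r = 0.109.
N(27.2) = 6591.28·e^(0.109×9.2) = 6591.28·e^1.003 = 17967.2.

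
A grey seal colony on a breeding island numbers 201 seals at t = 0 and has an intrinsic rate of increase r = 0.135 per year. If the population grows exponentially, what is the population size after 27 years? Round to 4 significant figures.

N(t) = N₀·e^(rt) = 201 × e^(0.135×27) = 201 × e^3.645.
e^3.645 ≈ 38.283, so N ≈ 201 × 38.283 = 7694.84.

7695 seals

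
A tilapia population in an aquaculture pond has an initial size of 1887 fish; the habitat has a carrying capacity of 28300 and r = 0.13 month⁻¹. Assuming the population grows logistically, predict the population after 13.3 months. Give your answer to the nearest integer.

A = (K − N₀)/N₀ = (28300 − 1887)/1887 = 13.997.
N(t) = K/(1 + A·e^(−rt)) = 28300/(1 + 13.997×e^(−0.13×13.3)).
e^(−1.729) = 0.17746; denominator = 1 + 13.997×0.17746 = 3.484.
N = 28300/3.484 = 8122.86.

8123 fish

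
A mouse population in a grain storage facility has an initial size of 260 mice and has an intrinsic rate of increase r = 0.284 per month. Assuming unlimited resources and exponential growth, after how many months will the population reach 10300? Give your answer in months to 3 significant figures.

13.0 months

Set N₀·e^(rt) = 10300: e^(0.284·t) = 10300/260 = 39.615.
0.284·t = ln(39.615) = 3.6792, so t = 3.6792/0.284 = 12.955.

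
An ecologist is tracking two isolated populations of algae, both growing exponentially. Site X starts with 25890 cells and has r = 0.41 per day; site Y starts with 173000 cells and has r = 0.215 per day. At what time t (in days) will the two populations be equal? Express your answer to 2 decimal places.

Set 25890·e^(0.41t) = 173000·e^(0.215t).
e^((0.41 − 0.215)t) = 173000/25890 → e^(0.195·t) = 6.6821.
0.195·t = ln(6.6821) = 1.8994, so t = 1.8994/0.195 = 9.7407.

9.74 days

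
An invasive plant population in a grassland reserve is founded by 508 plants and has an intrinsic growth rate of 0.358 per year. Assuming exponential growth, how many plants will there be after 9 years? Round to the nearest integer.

12740 plants

N(t) = N₀·e^(rt) = 508 × e^(0.358×9) = 508 × e^3.222.
e^3.222 ≈ 25.078, so N ≈ 508 × 25.078 = 12739.7.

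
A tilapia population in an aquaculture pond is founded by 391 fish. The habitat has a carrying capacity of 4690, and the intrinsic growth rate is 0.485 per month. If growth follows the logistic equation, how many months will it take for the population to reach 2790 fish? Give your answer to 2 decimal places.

5.74 months

A = (K − N₀)/N₀ = (4690 − 391)/391 = 10.995.
Solve 4690/(1 + 10.995·e^(−0.485t)) = 2790: 1 + 10.995·e^(−0.485t) = 1.681, so e^(−0.485t) = 0.0619382.
−0.485·t = ln(0.0619382) = -2.7816, so t = 2.7816/0.485 = 5.7353.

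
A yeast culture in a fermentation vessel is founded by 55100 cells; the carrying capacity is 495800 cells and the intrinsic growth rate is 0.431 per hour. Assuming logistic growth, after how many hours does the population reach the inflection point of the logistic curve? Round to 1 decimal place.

4.8 hours

Logistic growth is fastest at N = K/2 = 247900.
A = (K − N₀)/N₀ = 7.9982. Set K/(1 + A·e^(−rt)) = K/2 → A·e^(−rt) = 1.
e^(−0.431t) = 1/7.9982 = 0.125028, so t = ln(7.9982)/0.431 = 2.0792/0.431 = 4.8242.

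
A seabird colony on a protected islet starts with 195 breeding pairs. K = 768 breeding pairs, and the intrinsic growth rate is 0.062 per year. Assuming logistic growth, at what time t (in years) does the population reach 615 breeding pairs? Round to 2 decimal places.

39.82 years

A = (K − N₀)/N₀ = (768 − 195)/195 = 2.9385.
Solve 768/(1 + 2.9385·e^(−0.062t)) = 615: 1 + 2.9385·e^(−0.062t) = 1.2488, so e^(−0.062t) = 0.0846635.
−0.062·t = ln(0.0846635) = -2.4691, so t = 2.4691/0.062 = 39.824.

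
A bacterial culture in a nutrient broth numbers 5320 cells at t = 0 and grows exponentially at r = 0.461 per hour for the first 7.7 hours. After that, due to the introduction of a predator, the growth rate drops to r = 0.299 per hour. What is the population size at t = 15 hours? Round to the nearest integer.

1642333 cells

Phase 1: N(7.7) = 5320·e^(0.461×7.7) = 5320·e^3.55 = 185151.
Phase 2 runs for 15 − 7.7 = 7.3 hours at r = 0.299.
N(15) = 185151·e^(0.299×7.3) = 185151·e^2.183 = 1.642333×10^6.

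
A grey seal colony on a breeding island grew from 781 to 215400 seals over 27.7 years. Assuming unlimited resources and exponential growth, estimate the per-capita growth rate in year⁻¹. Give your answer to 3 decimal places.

From N(t) = N₀·e^(rt): e^(r·27.7) = 215400/781 = 275.8.
r·27.7 = ln(275.8) = 5.6197, so r = 5.6197/27.7 = 0.20288.

0.203 per year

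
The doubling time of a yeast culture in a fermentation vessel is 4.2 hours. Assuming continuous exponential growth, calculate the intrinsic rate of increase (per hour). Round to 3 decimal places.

r = ln(2)/t_d = 0.6931/4.2 = 0.16504.

0.165 per hour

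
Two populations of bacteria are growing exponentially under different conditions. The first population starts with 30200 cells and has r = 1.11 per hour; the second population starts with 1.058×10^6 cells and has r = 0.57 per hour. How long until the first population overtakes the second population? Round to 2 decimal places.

Set 30200·e^(1.11t) = 1.058×10^6·e^(0.57t).
e^((1.11 − 0.57)t) = 1.058×10^6/30200 → e^(0.54·t) = 35.033.
0.54·t = ln(35.033) = 3.5563, so t = 3.5563/0.54 = 6.5857.

6.59 hours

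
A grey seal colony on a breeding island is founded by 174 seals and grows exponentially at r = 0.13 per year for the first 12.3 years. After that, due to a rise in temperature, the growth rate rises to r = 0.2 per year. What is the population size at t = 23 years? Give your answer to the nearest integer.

7318 seals

Phase 1: N(12.3) = 174·e^(0.13×12.3) = 174·e^1.599 = 860.966.
Phase 2 runs for 23 − 12.3 = 10.7 years at r = 0.2.
N(23) = 860.966·e^(0.2×10.7) = 860.966·e^2.14 = 7317.73.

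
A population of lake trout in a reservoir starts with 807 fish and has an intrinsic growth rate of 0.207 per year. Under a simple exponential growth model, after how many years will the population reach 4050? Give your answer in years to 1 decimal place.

7.8 years

Set N₀·e^(rt) = 4050: e^(0.207·t) = 4050/807 = 5.0186.
0.207·t = ln(5.0186) = 1.6131, so t = 1.6131/0.207 = 7.793.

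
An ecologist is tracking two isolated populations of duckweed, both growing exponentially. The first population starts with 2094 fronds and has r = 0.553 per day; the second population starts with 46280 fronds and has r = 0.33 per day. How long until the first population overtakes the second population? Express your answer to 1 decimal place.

13.9 days

Set 2094·e^(0.553t) = 46280·e^(0.33t).
e^((0.553 − 0.33)t) = 46280/2094 → e^(0.223·t) = 22.101.
0.223·t = ln(22.101) = 3.0956, so t = 3.0956/0.223 = 13.882.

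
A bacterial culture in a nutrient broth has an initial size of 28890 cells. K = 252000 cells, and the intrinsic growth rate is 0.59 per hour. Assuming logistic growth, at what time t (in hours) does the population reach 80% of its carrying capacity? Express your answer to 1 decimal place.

5.8 hours

A = (K − N₀)/N₀ = (252000 − 28890)/28890 = 7.7227.
Solve 252000/(1 + 7.7227·e^(−0.59t)) = 201600: 1 + 7.7227·e^(−0.59t) = 1.25, so e^(−0.59t) = 0.0323719.
−0.59·t = ln(0.0323719) = -3.4305, so t = 3.4305/0.59 = 5.8143.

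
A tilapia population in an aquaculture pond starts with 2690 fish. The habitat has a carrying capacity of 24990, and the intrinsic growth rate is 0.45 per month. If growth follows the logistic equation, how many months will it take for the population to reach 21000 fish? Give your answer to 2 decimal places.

8.39 months

A = (K − N₀)/N₀ = (24990 − 2690)/2690 = 8.29.
Solve 24990/(1 + 8.29·e^(−0.45t)) = 21000: 1 + 8.29·e^(−0.45t) = 1.19, so e^(−0.45t) = 0.0229193.
−0.45·t = ln(0.0229193) = -3.7758, so t = 3.7758/0.45 = 8.3906.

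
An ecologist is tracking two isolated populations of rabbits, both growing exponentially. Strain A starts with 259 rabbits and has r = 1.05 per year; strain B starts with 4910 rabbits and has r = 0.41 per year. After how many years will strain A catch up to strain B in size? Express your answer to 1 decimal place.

Set 259·e^(1.05t) = 4910·e^(0.41t).
e^((1.05 − 0.41)t) = 4910/259 → e^(0.64·t) = 18.958.
0.64·t = ln(18.958) = 2.9422, so t = 2.9422/0.64 = 4.5972.

4.6 years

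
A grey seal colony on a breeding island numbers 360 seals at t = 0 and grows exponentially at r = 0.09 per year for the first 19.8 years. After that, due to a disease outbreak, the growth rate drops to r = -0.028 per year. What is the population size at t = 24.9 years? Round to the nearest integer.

Phase 1: N(19.8) = 360·e^(0.09×19.8) = 360·e^1.782 = 2139.02.
Phase 2 runs for 24.9 − 19.8 = 5.1 years at r = -0.028.
N(24.9) = 2139.02·e^(-0.028×5.1) = 2139.02·e^-0.1428 = 1854.38.

1854 seals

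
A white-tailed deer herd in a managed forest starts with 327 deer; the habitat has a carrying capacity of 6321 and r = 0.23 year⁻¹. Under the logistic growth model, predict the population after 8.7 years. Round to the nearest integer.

A = (K − N₀)/N₀ = (6321 − 327)/327 = 18.33.
N(t) = K/(1 + A·e^(−rt)) = 6321/(1 + 18.33×e^(−0.23×8.7)).
e^(−2.001) = 0.1352; denominator = 1 + 18.33×0.1352 = 3.4783.
N = 6321/3.4783 = 1817.29.

1817 deer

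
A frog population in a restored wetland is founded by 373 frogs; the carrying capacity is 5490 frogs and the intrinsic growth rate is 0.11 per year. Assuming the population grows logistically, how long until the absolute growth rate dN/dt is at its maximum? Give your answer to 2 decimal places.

23.81 years

Logistic growth is fastest at N = K/2 = 2745.
A = (K − N₀)/N₀ = 13.718. Set K/(1 + A·e^(−rt)) = K/2 → A·e^(−rt) = 1.
e^(−0.11t) = 1/13.718 = 0.0728943, so t = ln(13.718)/0.11 = 2.6187/0.11 = 23.807.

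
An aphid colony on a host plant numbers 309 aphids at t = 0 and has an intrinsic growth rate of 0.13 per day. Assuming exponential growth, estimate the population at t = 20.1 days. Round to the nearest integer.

4215 aphids

N(t) = N₀·e^(rt) = 309 × e^(0.13×20.1) = 309 × e^2.613.
e^2.613 ≈ 13.64, so N ≈ 309 × 13.64 = 4214.73.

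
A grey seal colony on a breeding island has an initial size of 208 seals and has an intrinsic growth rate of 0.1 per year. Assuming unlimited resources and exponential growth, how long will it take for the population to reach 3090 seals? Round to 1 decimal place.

Set N₀·e^(rt) = 3090: e^(0.1·t) = 3090/208 = 14.856.
0.1·t = ln(14.856) = 2.6984, so t = 2.6984/0.1 = 26.984.

27.0 years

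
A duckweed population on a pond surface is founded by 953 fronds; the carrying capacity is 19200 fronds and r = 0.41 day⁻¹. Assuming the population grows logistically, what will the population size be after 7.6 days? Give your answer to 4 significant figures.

10380 fronds

A = (K − N₀)/N₀ = (19200 − 953)/953 = 19.147.
N(t) = K/(1 + A·e^(−rt)) = 19200/(1 + 19.147×e^(−0.41×7.6)).
e^(−3.116) = 0.044334; denominator = 1 + 19.147×0.044334 = 1.8489.
N = 19200/1.8489 = 10384.8.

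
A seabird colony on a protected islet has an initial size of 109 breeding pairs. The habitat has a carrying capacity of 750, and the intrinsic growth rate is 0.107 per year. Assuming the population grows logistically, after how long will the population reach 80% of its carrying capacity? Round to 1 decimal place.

A = (K − N₀)/N₀ = (750 − 109)/109 = 5.8807.
Solve 750/(1 + 5.8807·e^(−0.107t)) = 600: 1 + 5.8807·e^(−0.107t) = 1.25, so e^(−0.107t) = 0.0425117.
−0.107·t = ln(0.0425117) = -3.158, so t = 3.158/0.107 = 29.514.

29.5 years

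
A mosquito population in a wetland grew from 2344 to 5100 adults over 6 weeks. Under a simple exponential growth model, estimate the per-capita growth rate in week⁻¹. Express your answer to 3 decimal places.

From N(t) = N₀·e^(rt): e^(r·6) = 5100/2344 = 2.1758.
r·6 = ln(2.1758) = 0.77738, so r = 0.77738/6 = 0.12956.

0.130 per week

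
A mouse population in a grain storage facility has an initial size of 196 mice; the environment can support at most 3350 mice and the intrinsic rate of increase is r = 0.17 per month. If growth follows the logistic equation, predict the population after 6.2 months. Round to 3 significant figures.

507 mice

A = (K − N₀)/N₀ = (3350 − 196)/196 = 16.092.
N(t) = K/(1 + A·e^(−rt)) = 3350/(1 + 16.092×e^(−0.17×6.2)).
e^(−1.054) = 0.34854; denominator = 1 + 16.092×0.34854 = 6.6087.
N = 3350/6.6087 = 506.911.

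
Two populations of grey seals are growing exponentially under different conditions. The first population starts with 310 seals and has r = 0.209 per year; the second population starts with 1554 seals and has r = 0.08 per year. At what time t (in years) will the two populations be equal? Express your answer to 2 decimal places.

Set 310·e^(0.209t) = 1554·e^(0.08t).
e^((0.209 − 0.08)t) = 1554/310 → e^(0.129·t) = 5.0129.
0.129·t = ln(5.0129) = 1.612, so t = 1.612/0.129 = 12.496.

12.50 years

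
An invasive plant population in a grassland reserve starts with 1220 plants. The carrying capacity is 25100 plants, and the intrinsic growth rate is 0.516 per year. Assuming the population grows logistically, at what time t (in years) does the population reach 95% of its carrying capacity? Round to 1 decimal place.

A = (K − N₀)/N₀ = (25100 − 1220)/1220 = 19.574.
Solve 25100/(1 + 19.574·e^(−0.516t)) = 23845: 1 + 19.574·e^(−0.516t) = 1.0526, so e^(−0.516t) = 0.00268888.
−0.516·t = ln(0.00268888) = -5.9186, so t = 5.9186/0.516 = 11.47.

11.5 years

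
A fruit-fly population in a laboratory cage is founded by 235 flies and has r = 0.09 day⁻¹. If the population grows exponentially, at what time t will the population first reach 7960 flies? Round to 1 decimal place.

39.1 days

Set N₀·e^(rt) = 7960: e^(0.09·t) = 7960/235 = 33.872.
0.09·t = ln(33.872) = 3.5226, so t = 3.5226/0.09 = 39.14.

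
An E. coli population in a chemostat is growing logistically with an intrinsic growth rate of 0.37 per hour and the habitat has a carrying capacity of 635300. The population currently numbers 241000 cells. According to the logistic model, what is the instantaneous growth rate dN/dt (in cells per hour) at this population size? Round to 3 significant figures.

55300 cells per hour

dN/dt = rN(1 − N/K) = 0.37 × 241000 × (1 − 241000/635300).
1 − 241000/635300 = 0.62065; dN/dt = 0.37 × 241000 × 0.62065 = 55344.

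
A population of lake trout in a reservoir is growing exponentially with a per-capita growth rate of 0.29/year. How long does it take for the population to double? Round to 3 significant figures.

2.39 years

Doubling time t_d = ln(2)/r = 0.6931/0.29 = 2.3902.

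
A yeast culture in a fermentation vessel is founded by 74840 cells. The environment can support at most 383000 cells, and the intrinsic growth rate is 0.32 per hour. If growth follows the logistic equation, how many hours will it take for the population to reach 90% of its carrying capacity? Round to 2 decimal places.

A = (K − N₀)/N₀ = (383000 − 74840)/74840 = 4.1176.
Solve 383000/(1 + 4.1176·e^(−0.32t)) = 344700: 1 + 4.1176·e^(−0.32t) = 1.1111, so e^(−0.32t) = 0.0269845.
−0.32·t = ln(0.0269845) = -3.6125, so t = 3.6125/0.32 = 11.289.

11.29 hours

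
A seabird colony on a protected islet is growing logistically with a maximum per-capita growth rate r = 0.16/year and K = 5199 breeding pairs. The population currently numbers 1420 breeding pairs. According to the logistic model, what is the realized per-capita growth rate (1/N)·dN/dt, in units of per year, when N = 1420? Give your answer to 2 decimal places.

(1/N)·dN/dt = r(1 − N/K) = 0.16 × (1 − 1420/5199).
= 0.16 × 0.72687 = 0.1163.

0.12 per year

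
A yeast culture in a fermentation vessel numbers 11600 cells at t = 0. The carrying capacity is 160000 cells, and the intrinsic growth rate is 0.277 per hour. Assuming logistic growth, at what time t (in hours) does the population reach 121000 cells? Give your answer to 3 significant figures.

13.3 hours

A = (K − N₀)/N₀ = (160000 − 11600)/11600 = 12.793.
Solve 160000/(1 + 12.793·e^(−0.277t)) = 121000: 1 + 12.793·e^(−0.277t) = 1.3223, so e^(−0.277t) = 0.0251944.
−0.277·t = ln(0.0251944) = -3.6811, so t = 3.6811/0.277 = 13.289.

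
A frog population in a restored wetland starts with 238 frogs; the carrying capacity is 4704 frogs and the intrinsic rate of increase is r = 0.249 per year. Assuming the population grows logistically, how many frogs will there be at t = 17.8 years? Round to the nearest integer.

3846 frogs

A = (K − N₀)/N₀ = (4704 − 238)/238 = 18.765.
N(t) = K/(1 + A·e^(−rt)) = 4704/(1 + 18.765×e^(−0.249×17.8)).
e^(−4.432) = 0.011888; denominator = 1 + 18.765×0.011888 = 1.2231.
N = 4704/1.2231 = 3846.03.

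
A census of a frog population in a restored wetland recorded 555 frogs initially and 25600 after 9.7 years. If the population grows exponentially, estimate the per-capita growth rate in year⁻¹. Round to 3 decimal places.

0.395 per year

From N(t) = N₀·e^(rt): e^(r·9.7) = 25600/555 = 46.126.
r·9.7 = ln(46.126) = 3.8314, so r = 3.8314/9.7 = 0.39499.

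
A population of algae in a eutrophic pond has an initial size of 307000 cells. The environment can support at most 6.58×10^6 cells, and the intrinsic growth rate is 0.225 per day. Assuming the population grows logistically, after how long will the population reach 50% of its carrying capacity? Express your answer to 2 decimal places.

A = (K − N₀)/N₀ = (6.58×10^6 − 307000)/307000 = 20.433.
Solve 6.58×10^6/(1 + 20.433·e^(−0.225t)) = 3.29×10^6: 1 + 20.433·e^(−0.225t) = 2, so e^(−0.225t) = 0.0489399.
−0.225·t = ln(0.0489399) = -3.0172, so t = 3.0172/0.225 = 13.41.

13.41 days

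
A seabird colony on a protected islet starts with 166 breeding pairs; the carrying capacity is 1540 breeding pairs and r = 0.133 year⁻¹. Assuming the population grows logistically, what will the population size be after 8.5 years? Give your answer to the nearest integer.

A = (K − N₀)/N₀ = (1540 − 166)/166 = 8.2771.
N(t) = K/(1 + A·e^(−rt)) = 1540/(1 + 8.2771×e^(−0.133×8.5)).
e^(−1.131) = 0.32287; denominator = 1 + 8.2771×0.32287 = 3.6724.
N = 1540/3.6724 = 419.339.

419 breeding pairs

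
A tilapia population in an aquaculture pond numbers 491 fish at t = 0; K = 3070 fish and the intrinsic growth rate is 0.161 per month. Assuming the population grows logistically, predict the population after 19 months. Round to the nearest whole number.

2463 fish

A = (K − N₀)/N₀ = (3070 − 491)/491 = 5.2525.
N(t) = K/(1 + A·e^(−rt)) = 3070/(1 + 5.2525×e^(−0.161×19)).
e^(−3.059) = 0.046935; denominator = 1 + 5.2525×0.046935 = 1.2465.
N = 3070/1.2465 = 2462.84.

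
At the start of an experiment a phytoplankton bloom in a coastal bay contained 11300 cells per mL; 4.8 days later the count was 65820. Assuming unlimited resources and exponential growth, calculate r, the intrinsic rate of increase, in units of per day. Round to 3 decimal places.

From N(t) = N₀·e^(rt): e^(r·4.8) = 65820/11300 = 5.8248.
r·4.8 = ln(5.8248) = 1.7621, so r = 1.7621/4.8 = 0.36711.

0.367 per day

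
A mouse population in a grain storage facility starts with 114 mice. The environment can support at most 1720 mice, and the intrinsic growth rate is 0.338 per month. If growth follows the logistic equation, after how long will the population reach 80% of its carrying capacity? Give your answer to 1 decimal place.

11.9 months

A = (K − N₀)/N₀ = (1720 − 114)/114 = 14.088.
Solve 1720/(1 + 14.088·e^(−0.338t)) = 1376: 1 + 14.088·e^(−0.338t) = 1.25, so e^(−0.338t) = 0.017746.
−0.338·t = ln(0.017746) = -4.0316, so t = 4.0316/0.338 = 11.928.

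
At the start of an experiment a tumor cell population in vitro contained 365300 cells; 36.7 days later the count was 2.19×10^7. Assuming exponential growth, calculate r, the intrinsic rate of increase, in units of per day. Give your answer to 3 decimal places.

0.112 per day

From N(t) = N₀·e^(rt): e^(r·36.7) = 2.19×10^7/365300 = 59.951.
r·36.7 = ln(59.951) = 4.0935, so r = 4.0935/36.7 = 0.11154.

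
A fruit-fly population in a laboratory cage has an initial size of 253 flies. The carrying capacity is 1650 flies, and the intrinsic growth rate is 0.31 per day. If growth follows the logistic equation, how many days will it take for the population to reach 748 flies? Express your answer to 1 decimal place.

A = (K − N₀)/N₀ = (1650 − 253)/253 = 5.5217.
Solve 1650/(1 + 5.5217·e^(−0.31t)) = 748: 1 + 5.5217·e^(−0.31t) = 2.2059, so e^(−0.31t) = 0.218388.
−0.31·t = ln(0.218388) = -1.5215, so t = 1.5215/0.31 = 4.908.

4.9 days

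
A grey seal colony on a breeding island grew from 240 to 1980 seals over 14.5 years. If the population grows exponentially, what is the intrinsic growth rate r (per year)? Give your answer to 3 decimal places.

0.146 per year

From N(t) = N₀·e^(rt): e^(r·14.5) = 1980/240 = 8.25.
r·14.5 = ln(8.25) = 2.1102, so r = 2.1102/14.5 = 0.14553.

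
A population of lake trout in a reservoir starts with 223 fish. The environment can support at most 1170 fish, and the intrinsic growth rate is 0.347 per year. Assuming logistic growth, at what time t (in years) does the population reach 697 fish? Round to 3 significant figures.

A = (K − N₀)/N₀ = (1170 − 223)/223 = 4.2466.
Solve 1170/(1 + 4.2466·e^(−0.347t)) = 697: 1 + 4.2466·e^(−0.347t) = 1.6786, so e^(−0.347t) = 0.159802.
−0.347·t = ln(0.159802) = -1.8338, so t = 1.8338/0.347 = 5.2848.

5.28 years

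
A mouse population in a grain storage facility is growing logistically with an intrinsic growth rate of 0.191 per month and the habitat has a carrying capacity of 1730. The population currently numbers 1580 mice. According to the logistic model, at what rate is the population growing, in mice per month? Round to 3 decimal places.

26.166 mice per month

dN/dt = rN(1 − N/K) = 0.191 × 1580 × (1 − 1580/1730).
1 − 1580/1730 = 0.086705; dN/dt = 0.191 × 1580 × 0.086705 = 26.166.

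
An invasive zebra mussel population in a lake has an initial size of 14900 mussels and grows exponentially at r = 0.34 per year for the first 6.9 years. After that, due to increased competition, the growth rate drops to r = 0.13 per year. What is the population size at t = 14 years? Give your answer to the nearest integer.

391647 mussels

Phase 1: N(6.9) = 14900·e^(0.34×6.9) = 14900·e^2.346 = 155611.
Phase 2 runs for 14 − 6.9 = 7.1 years at r = 0.13.
N(14) = 155611·e^(0.13×7.1) = 155611·e^0.923 = 391647.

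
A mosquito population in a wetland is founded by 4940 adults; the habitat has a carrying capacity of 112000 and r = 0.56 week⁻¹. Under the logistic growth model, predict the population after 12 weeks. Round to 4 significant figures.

109100 adults

A = (K − N₀)/N₀ = (112000 − 4940)/4940 = 21.672.
N(t) = K/(1 + A·e^(−rt)) = 112000/(1 + 21.672×e^(−0.56×12)).
e^(−6.72) = 0.0012065; denominator = 1 + 21.672×0.0012065 = 1.0261.
N = 112000/1.0261 = 109146.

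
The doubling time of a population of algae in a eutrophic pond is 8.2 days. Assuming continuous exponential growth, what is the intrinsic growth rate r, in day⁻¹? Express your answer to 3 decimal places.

r = ln(2)/t_d = 0.6931/8.2 = 0.08453.

0.085 per day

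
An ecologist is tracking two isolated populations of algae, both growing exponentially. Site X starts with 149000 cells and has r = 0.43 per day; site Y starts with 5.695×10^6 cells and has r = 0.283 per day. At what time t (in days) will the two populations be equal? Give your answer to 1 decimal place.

24.8 days

Set 149000·e^(0.43t) = 5.695×10^6·e^(0.283t).
e^((0.43 − 0.283)t) = 5.695×10^6/149000 → e^(0.147·t) = 38.221.
0.147·t = ln(38.221) = 3.6434, so t = 3.6434/0.147 = 24.785.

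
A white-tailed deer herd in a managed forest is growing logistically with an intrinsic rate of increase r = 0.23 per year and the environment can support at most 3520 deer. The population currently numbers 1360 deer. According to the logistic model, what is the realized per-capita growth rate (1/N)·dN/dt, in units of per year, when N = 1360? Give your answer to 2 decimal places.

(1/N)·dN/dt = r(1 − N/K) = 0.23 × (1 − 1360/3520).
= 0.23 × 0.61364 = 0.14114.

0.14 per year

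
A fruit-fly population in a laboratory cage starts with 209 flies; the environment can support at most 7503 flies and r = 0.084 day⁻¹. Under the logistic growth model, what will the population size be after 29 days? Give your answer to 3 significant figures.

1850 flies

A = (K − N₀)/N₀ = (7503 − 209)/209 = 34.9.
N(t) = K/(1 + A·e^(−rt)) = 7503/(1 + 34.9×e^(−0.084×29)).
e^(−2.436) = 0.08751; denominator = 1 + 34.9×0.08751 = 4.0541.
N = 7503/4.0541 = 1850.74.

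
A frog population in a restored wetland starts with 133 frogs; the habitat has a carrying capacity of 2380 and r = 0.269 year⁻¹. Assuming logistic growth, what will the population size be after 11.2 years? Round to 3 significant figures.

A = (K − N₀)/N₀ = (2380 − 133)/133 = 16.895.
N(t) = K/(1 + A·e^(−rt)) = 2380/(1 + 16.895×e^(−0.269×11.2)).
e^(−3.013) = 0.049154; denominator = 1 + 16.895×0.049154 = 1.8304.
N = 2380/1.8304 = 1300.23.

1300 frogs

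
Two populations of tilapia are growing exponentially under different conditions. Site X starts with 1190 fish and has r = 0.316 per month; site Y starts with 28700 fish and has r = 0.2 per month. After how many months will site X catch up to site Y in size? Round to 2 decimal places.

Set 1190·e^(0.316t) = 28700·e^(0.2t).
e^((0.316 − 0.2)t) = 28700/1190 → e^(0.116·t) = 24.118.
0.116·t = ln(24.118) = 3.1829, so t = 3.1829/0.116 = 27.439.

27.44 months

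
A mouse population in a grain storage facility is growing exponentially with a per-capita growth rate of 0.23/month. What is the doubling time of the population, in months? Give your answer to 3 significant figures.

3.01 months

Doubling time t_d = ln(2)/r = 0.6931/0.23 = 3.0137.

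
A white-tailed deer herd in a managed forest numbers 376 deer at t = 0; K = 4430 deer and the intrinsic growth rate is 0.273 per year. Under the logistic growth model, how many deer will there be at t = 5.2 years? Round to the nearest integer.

1228 deer

A = (K − N₀)/N₀ = (4430 − 376)/376 = 10.782.
N(t) = K/(1 + A·e^(−rt)) = 4430/(1 + 10.782×e^(−0.273×5.2)).
e^(−1.42) = 0.24181; denominator = 1 + 10.782×0.24181 = 3.6072.
N = 4430/3.6072 = 1228.11.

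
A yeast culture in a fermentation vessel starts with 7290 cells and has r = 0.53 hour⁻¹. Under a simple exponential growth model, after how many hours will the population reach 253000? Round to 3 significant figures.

6.69 hours

Set N₀·e^(rt) = 253000: e^(0.53·t) = 253000/7290 = 34.705.
0.53·t = ln(34.705) = 3.5469, so t = 3.5469/0.53 = 6.6922.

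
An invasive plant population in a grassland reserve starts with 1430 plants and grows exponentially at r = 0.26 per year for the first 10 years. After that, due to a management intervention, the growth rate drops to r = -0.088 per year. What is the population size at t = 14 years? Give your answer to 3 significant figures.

Phase 1: N(10) = 1430·e^(0.26×10) = 1430·e^2.6 = 19253.1.
Phase 2 runs for 14 − 10 = 4 years at r = -0.088.
N(14) = 19253.1·e^(-0.088×4) = 19253.1·e^-0.352 = 13540.4.

13500 plants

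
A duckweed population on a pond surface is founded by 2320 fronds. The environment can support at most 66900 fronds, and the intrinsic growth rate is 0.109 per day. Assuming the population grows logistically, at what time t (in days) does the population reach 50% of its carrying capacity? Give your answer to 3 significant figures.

30.5 days

A = (K − N₀)/N₀ = (66900 − 2320)/2320 = 27.836.
Solve 66900/(1 + 27.836·e^(−0.109t)) = 33450: 1 + 27.836·e^(−0.109t) = 2, so e^(−0.109t) = 0.0359244.
−0.109·t = ln(0.0359244) = -3.3263, so t = 3.3263/0.109 = 30.517.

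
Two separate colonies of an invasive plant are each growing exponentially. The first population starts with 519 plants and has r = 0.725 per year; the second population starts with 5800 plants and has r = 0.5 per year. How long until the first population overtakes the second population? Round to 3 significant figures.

Set 519·e^(0.725t) = 5800·e^(0.5t).
e^((0.725 − 0.5)t) = 5800/519 → e^(0.225·t) = 11.175.
0.225·t = ln(11.175) = 2.4137, so t = 2.4137/0.225 = 10.728.

10.7 years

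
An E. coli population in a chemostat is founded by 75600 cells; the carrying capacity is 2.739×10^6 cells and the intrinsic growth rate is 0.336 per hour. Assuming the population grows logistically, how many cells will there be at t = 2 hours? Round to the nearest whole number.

A = (K − N₀)/N₀ = (2.739×10^6 − 75600)/75600 = 35.23.
N(t) = K/(1 + A·e^(−rt)) = 2.739×10^6/(1 + 35.23×e^(−0.336×2)).
e^(−0.672) = 0.51069; denominator = 1 + 35.23×0.51069 = 18.992.
N = 2.739×10^6/18.992 = 144222.

144222 cells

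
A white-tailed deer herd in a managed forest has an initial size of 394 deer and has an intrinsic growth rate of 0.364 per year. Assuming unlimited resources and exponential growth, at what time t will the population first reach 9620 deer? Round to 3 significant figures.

8.78 years

Set N₀·e^(rt) = 9620: e^(0.364·t) = 9620/394 = 24.416.
0.364·t = ln(24.416) = 3.1952, so t = 3.1952/0.364 = 8.7782.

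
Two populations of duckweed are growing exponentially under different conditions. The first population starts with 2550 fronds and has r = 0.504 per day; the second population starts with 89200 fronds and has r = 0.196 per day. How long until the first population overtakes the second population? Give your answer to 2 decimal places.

Set 2550·e^(0.504t) = 89200·e^(0.196t).
e^((0.504 − 0.196)t) = 89200/2550 → e^(0.308·t) = 34.98.
0.308·t = ln(34.98) = 3.5548, so t = 3.5548/0.308 = 11.542.

11.54 days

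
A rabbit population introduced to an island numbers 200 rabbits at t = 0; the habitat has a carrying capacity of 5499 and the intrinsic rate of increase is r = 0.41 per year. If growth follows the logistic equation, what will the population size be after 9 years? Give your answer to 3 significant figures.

A = (K − N₀)/N₀ = (5499 − 200)/200 = 26.495.
N(t) = K/(1 + A·e^(−rt)) = 5499/(1 + 26.495×e^(−0.41×9)).
e^(−3.69) = 0.024972; denominator = 1 + 26.495×0.024972 = 1.6616.
N = 5499/1.6616 = 3309.39.

3310 rabbits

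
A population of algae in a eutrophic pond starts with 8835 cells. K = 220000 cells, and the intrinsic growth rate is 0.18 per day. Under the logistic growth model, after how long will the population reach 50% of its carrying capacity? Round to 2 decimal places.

A = (K − N₀)/N₀ = (220000 − 8835)/8835 = 23.901.
Solve 220000/(1 + 23.901·e^(−0.18t)) = 110000: 1 + 23.901·e^(−0.18t) = 2, so e^(−0.18t) = 0.0418393.
−0.18·t = ln(0.0418393) = -3.1739, so t = 3.1739/0.18 = 17.633.

17.63 days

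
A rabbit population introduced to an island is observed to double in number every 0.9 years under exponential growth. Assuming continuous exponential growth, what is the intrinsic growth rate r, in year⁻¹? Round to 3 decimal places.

r = ln(2)/t_d = 0.6931/0.9 = 0.77016.

0.770 per year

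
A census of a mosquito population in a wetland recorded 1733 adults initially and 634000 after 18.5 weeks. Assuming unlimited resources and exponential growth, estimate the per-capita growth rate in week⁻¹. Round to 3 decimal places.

From N(t) = N₀·e^(rt): e^(r·18.5) = 634000/1733 = 365.84.
r·18.5 = ln(365.84) = 5.9022, so r = 5.9022/18.5 = 0.31904.

0.319 per week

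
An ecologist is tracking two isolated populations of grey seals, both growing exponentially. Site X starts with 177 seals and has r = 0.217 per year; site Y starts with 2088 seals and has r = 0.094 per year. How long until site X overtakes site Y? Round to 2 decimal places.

20.06 years

Set 177·e^(0.217t) = 2088·e^(0.094t).
e^((0.217 − 0.094)t) = 2088/177 → e^(0.123·t) = 11.797.
0.123·t = ln(11.797) = 2.4678, so t = 2.4678/0.123 = 20.064.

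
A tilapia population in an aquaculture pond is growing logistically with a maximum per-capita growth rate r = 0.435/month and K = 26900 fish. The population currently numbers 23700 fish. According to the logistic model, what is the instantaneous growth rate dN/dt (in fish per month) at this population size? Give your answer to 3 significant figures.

dN/dt = rN(1 − N/K) = 0.435 × 23700 × (1 − 23700/26900).
1 − 23700/26900 = 0.11896; dN/dt = 0.435 × 23700 × 0.11896 = 1226.4.

1230 fish per month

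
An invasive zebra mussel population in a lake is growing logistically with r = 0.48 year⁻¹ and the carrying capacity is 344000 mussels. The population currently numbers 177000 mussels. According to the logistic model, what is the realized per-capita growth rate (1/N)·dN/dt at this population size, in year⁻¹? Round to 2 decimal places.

0.23 per year

(1/N)·dN/dt = r(1 − N/K) = 0.48 × (1 − 177000/344000).
= 0.48 × 0.48547 = 0.23302.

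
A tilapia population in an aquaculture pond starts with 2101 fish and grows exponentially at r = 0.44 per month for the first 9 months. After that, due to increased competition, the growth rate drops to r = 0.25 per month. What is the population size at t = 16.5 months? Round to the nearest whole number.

718678 fish

Phase 1: N(9) = 2101·e^(0.44×9) = 2101·e^3.96 = 110213.
Phase 2 runs for 16.5 − 9 = 7.5 months at r = 0.25.
N(16.5) = 110213·e^(0.25×7.5) = 110213·e^1.875 = 718678.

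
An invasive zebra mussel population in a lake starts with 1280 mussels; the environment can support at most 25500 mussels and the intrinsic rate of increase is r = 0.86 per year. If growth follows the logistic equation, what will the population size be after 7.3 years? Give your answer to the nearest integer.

24625 mussels

A = (K − N₀)/N₀ = (25500 − 1280)/1280 = 18.922.
N(t) = K/(1 + A·e^(−rt)) = 25500/(1 + 18.922×e^(−0.86×7.3)).
e^(−6.278) = 0.0018772; denominator = 1 + 18.922×0.0018772 = 1.0355.
N = 25500/1.0355 = 24625.3.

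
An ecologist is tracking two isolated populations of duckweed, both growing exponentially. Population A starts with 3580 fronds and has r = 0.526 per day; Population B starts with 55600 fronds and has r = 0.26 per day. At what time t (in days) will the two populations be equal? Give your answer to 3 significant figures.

10.3 days

Set 3580·e^(0.526t) = 55600·e^(0.26t).
e^((0.526 − 0.26)t) = 55600/3580 → e^(0.266·t) = 15.531.
0.266·t = ln(15.531) = 2.7428, so t = 2.7428/0.266 = 10.311.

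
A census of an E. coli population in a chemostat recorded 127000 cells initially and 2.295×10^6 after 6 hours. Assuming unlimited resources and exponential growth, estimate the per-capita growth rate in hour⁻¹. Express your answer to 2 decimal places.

From N(t) = N₀·e^(rt): e^(r·6) = 2.295×10^6/127000 = 18.071.
r·6 = ln(18.071) = 2.8943, so r = 2.8943/6 = 0.48238.

0.48 per hour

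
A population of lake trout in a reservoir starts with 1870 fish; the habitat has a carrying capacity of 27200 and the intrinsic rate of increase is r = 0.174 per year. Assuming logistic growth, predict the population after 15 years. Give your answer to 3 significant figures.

13600 fish

A = (K − N₀)/N₀ = (27200 − 1870)/1870 = 13.545.
N(t) = K/(1 + A·e^(−rt)) = 27200/(1 + 13.545×e^(−0.174×15)).
e^(−2.61) = 0.073535; denominator = 1 + 13.545×0.073535 = 1.9961.
N = 27200/1.9961 = 13626.9.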